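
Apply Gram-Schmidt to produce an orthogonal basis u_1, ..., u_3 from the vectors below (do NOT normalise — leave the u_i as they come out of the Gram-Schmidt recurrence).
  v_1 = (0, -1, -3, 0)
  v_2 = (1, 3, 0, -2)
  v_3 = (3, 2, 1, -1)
Orthogonal basis:
  u_1 = (0, -1, -3, 0)
  u_2 = (1, 27/10, -9/10, -2)
  u_3 = (298/131, -60/131, 20/131, 59/131)

Apply the Gram-Schmidt recurrence
  u_1 = v_1
  u_i = v_i − Σ_{j<i} ((v_i · u_j) / (u_j · u_j)) · u_j.

Step by step this gives:
  u_1 = (0, -1, -3, 0)
  u_2 = (1, 27/10, -9/10, -2)
  u_3 = (298/131, -60/131, 20/131, 59/131)

Orthogonality check:
  u_2 · u_1 = 0 (should be 0)
  u_3 · u_1 = 0 (should be 0)
  u_3 · u_2 = 0 (should be 0)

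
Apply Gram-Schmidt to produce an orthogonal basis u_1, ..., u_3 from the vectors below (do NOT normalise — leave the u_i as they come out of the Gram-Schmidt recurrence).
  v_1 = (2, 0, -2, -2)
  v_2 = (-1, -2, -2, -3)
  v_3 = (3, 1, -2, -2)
Orthogonal basis:
  u_1 = (2, 0, -2, -2)
  u_2 = (-7/3, -2, -2/3, -5/3)
  u_3 = (-5/38, 6/19, 2/19, -9/38)

Apply the Gram-Schmidt recurrence
  u_1 = v_1
  u_i = v_i − Σ_{j<i} ((v_i · u_j) / (u_j · u_j)) · u_j.

Step by step this gives:
  u_1 = (2, 0, -2, -2)
  u_2 = (-7/3, -2, -2/3, -5/3)
  u_3 = (-5/38, 6/19, 2/19, -9/38)

Orthogonality check:
  u_2 · u_1 = 0 (should be 0)
  u_3 · u_1 = 0 (should be 0)
  u_3 · u_2 = 0 (should be 0)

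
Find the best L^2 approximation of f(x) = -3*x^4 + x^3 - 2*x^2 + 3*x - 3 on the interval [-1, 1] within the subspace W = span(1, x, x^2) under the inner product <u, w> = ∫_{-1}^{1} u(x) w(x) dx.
g(x) = -32*x^2/7 + 18*x/5 - 96/35

The best approximation g ∈ W is the orthogonal projection of f onto W. Writing g = a_0 + a_1 x + a_2 x^2, the coefficients solve the normal equations G · a = b where
  G_{ij} = <φ_i, φ_j> and b_i = <f, φ_i>, with φ_0 = 1, φ_1 = x, φ_2 = x^2.
G =
  [2, 0, 2/3]
  [0, 2/3, 0]
  [2/3, 0, 2/5],
b = (-128/15, 12/5, -128/35).
Solving gives a_0 = -96/35, a_1 = 18/5, a_2 = -32/7, so
  g(x) = -32*x^2/7 + 18*x/5 - 96/35.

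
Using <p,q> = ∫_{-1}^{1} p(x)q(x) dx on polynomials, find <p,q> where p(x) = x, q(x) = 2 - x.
<p,q> = -2/3

Expand the product: p(x)·q(x) = -x^2 + 2*x.
∫_{-1}^{1} of each monomial x^k gives [2/(k+1) if k even, 0 if k odd]. Integrating term-by-term (or equivalently evaluating the antiderivative F(x) = -x^3/3 + x^2 at the endpoints):
  F(1) − F(−1) = 2/3 − (4/3) = -2/3.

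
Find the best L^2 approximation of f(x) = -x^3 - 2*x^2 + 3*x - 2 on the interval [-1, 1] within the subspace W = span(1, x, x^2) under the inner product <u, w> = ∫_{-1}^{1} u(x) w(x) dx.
g(x) = -2*x^2 + 12*x/5 - 2

The best approximation g ∈ W is the orthogonal projection of f onto W. Writing g = a_0 + a_1 x + a_2 x^2, the coefficients solve the normal equations G · a = b where
  G_{ij} = <φ_i, φ_j> and b_i = <f, φ_i>, with φ_0 = 1, φ_1 = x, φ_2 = x^2.
G =
  [2, 0, 2/3]
  [0, 2/3, 0]
  [2/3, 0, 2/5],
b = (-16/3, 8/5, -32/15).
Solving gives a_0 = -2, a_1 = 12/5, a_2 = -2, so
  g(x) = -2*x^2 + 12*x/5 - 2.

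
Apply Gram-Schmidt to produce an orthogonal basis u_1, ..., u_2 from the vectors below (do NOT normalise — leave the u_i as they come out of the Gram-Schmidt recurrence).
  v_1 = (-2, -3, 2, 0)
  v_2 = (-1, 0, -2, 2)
Orthogonal basis:
  u_1 = (-2, -3, 2, 0)
  u_2 = (-21/17, -6/17, -30/17, 2)

Apply the Gram-Schmidt recurrence
  u_1 = v_1
  u_i = v_i − Σ_{j<i} ((v_i · u_j) / (u_j · u_j)) · u_j.

Step by step this gives:
  u_1 = (-2, -3, 2, 0)
  u_2 = (-21/17, -6/17, -30/17, 2)

Orthogonality check:
  u_2 · u_1 = 0 (should be 0)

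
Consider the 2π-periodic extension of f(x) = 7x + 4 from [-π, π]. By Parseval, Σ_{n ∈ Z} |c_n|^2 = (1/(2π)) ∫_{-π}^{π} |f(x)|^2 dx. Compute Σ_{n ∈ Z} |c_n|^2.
Σ |c_n|^2 = 49π^2/3 + 16

Expand and integrate term by term over [-π, π]:
  ∫ (7x)^2 dx = 49·(2π^3/3); ∫ 2·7·(4)·x dx = 0 (odd integrand); ∫ 4^2 dx = 16·2π.
So (1/(2π)) ∫_{-π}^{π} (7x + 4)^2 dx = 49π^2/3 + 16 = 49π^2/3 + 16.
Parseval ⇒ Σ |c_n|^2 = 49π^2/3 + 16.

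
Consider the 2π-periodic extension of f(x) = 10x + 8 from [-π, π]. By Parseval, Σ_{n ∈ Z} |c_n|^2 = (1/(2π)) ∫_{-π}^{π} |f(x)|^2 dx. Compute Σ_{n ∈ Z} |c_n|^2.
Σ |c_n|^2 = 100π^2/3 + 64

Expand and integrate term by term over [-π, π]:
  ∫ (10x)^2 dx = 100·(2π^3/3); ∫ 2·10·(8)·x dx = 0 (odd integrand); ∫ 8^2 dx = 64·2π.
So (1/(2π)) ∫_{-π}^{π} (10x + 8)^2 dx = 100π^2/3 + 64 = 100π^2/3 + 64.
Parseval ⇒ Σ |c_n|^2 = 100π^2/3 + 64.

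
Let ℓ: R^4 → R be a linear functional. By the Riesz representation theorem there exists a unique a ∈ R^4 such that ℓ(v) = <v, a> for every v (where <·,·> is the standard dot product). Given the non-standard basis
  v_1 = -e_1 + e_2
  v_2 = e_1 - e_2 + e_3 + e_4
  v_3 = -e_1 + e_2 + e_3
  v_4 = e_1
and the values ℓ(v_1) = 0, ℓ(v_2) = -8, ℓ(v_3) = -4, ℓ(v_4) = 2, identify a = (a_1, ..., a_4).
a = (2, 2, -4, -4)

Write a = (a_1, ..., a_4) in the standard basis. For each basis vector v_i, ℓ(v_i) = <v_i, a> is a linear equation in the a_j's. Collect the n equations into a matrix system V a = ℓ, where row i of V is v_i (expressed in the standard basis). Since V is invertible (lower-triangular with 1s on the diagonal, up to permutation), solve by back-substitution:
  V =
[[-1, 1, 0, 0],
 [1, -1, 1, 1],
 [-1, 1, 1, 0],
 [1, 0, 0, 0]]
  V a = (0, -8, -4, 2)
Solving gives a = (2, 2, -4, -4).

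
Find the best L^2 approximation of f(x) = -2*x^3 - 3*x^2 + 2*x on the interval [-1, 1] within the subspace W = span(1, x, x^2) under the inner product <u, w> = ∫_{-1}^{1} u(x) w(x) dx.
g(x) = -3*x^2 + 4*x/5

The best approximation g ∈ W is the orthogonal projection of f onto W. Writing g = a_0 + a_1 x + a_2 x^2, the coefficients solve the normal equations G · a = b where
  G_{ij} = <φ_i, φ_j> and b_i = <f, φ_i>, with φ_0 = 1, φ_1 = x, φ_2 = x^2.
G =
  [2, 0, 2/3]
  [0, 2/3, 0]
  [2/3, 0, 2/5],
b = (-2, 8/15, -6/5).
Solving gives a_0 = 0, a_1 = 4/5, a_2 = -3, so
  g(x) = -3*x^2 + 4*x/5.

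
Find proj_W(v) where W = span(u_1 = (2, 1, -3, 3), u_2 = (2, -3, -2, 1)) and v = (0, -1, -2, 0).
proj_W(v) = (131/157, -313/314, -141/157, 171/314)

Set up U = [u_1 | ... | u_2] ∈ R^(4×2). The projector onto W = col(U) is P = U (U^T U)^(-1) U^T.
Compute U^T U =
  [23, 10]
  [10, 18],
and U^T v = (5, 7).
Solve U^T U · c = U^T v for the coefficients: c = (10/157, 111/314). The projection is proj_W(v) = U c.
Check: (v - proj_W(v)) · u_1 = 0  (should be 0).
Check: (v - proj_W(v)) · u_2 = 0  (should be 0).
Result: proj_W(v) = (131/157, -313/314, -141/157, 171/314).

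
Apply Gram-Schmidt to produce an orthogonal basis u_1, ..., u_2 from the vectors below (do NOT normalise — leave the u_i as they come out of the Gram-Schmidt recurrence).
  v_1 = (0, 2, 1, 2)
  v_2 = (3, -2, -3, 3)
Orthogonal basis:
  u_1 = (0, 2, 1, 2)
  u_2 = (3, -16/9, -26/9, 29/9)

Apply the Gram-Schmidt recurrence
  u_1 = v_1
  u_i = v_i − Σ_{j<i} ((v_i · u_j) / (u_j · u_j)) · u_j.

Step by step this gives:
  u_1 = (0, 2, 1, 2)
  u_2 = (3, -16/9, -26/9, 29/9)

Orthogonality check:
  u_2 · u_1 = 0 (should be 0)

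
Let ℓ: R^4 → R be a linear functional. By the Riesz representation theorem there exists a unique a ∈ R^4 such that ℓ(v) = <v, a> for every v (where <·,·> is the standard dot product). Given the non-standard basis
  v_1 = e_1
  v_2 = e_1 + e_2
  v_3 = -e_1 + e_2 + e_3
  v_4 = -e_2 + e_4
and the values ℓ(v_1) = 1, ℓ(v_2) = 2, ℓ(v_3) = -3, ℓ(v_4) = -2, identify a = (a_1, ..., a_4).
a = (1, 1, -3, -1)

Write a = (a_1, ..., a_4) in the standard basis. For each basis vector v_i, ℓ(v_i) = <v_i, a> is a linear equation in the a_j's. Collect the n equations into a matrix system V a = ℓ, where row i of V is v_i (expressed in the standard basis). Since V is invertible (lower-triangular with 1s on the diagonal, up to permutation), solve by back-substitution:
  V =
[[1, 0, 0, 0],
 [1, 1, 0, 0],
 [-1, 1, 1, 0],
 [0, -1, 0, 1]]
  V a = (1, 2, -3, -2)
Solving gives a = (1, 1, -3, -1).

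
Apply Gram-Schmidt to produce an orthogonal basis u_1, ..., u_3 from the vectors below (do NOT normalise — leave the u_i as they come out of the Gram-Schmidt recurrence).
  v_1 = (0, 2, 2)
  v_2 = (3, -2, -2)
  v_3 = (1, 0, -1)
Orthogonal basis:
  u_1 = (0, 2, 2)
  u_2 = (3, 0, 0)
  u_3 = (0, 1/2, -1/2)

Apply the Gram-Schmidt recurrence
  u_1 = v_1
  u_i = v_i − Σ_{j<i} ((v_i · u_j) / (u_j · u_j)) · u_j.

Step by step this gives:
  u_1 = (0, 2, 2)
  u_2 = (3, 0, 0)
  u_3 = (0, 1/2, -1/2)

Orthogonality check:
  u_2 · u_1 = 0 (should be 0)
  u_3 · u_1 = 0 (should be 0)
  u_3 · u_2 = 0 (should be 0)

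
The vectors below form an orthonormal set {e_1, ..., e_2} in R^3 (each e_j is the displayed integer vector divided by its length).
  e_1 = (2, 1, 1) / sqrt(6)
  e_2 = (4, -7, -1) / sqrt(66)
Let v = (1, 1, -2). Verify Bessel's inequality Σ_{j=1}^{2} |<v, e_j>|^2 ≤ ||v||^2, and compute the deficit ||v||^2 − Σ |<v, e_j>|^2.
Σ |<v, e_j>|^2 = 2/11; ||v||^2 = 6; deficit = 64/11

Write each e_j = u_j / sqrt(<u_j, u_j>) where u_j is the displayed integer vector. Then <v, e_j> = <v, u_j> / sqrt(<u_j, u_j>), so |<v, e_j>|^2 = <v, u_j>^2 / <u_j, u_j>.
Coefficients: <v, e_1> = 1/sqrt(6), <v, e_2> = -1/sqrt(66).
Square and sum: Σ |<v, e_j>|^2 = 2/11.
Compute ||v||^2 = v·v = 6.
Deficit = 6 − 2/11 = 64/11 ≥ 0, confirming Bessel's inequality. (The deficit equals ||v − Σ <v,e_j> e_j||^2, the squared distance from v to span{e_j}.)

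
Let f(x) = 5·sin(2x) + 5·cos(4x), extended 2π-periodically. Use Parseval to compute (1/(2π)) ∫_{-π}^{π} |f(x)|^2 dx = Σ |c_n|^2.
Σ |c_n|^2 = 25

Expand |f|^2 and use orthogonality of {sin(nx), cos(mx)} on [-π, π]:
  ∫_{-π}^{π} sin(nx)^2 dx = π, ∫ cos(mx)^2 dx = π, and cross terms integrate to 0.
So ∫_{-π}^{π} f(x)^2 dx = 5^2 · π + 5^2 · π = (25 + 25)π.
Divide by 2π: (25 + 25)/2 = 25.
By Parseval, this equals Σ |c_n|^2.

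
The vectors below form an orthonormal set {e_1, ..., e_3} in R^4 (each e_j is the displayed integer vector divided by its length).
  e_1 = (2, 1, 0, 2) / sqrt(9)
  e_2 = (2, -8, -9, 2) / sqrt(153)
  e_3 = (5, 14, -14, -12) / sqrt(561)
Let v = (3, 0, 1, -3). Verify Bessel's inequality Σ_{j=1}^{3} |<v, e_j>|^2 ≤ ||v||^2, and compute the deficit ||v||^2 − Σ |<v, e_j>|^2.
Σ |<v, e_j>|^2 = 98/33; ||v||^2 = 19; deficit = 529/33

Write each e_j = u_j / sqrt(<u_j, u_j>) where u_j is the displayed integer vector. Then <v, e_j> = <v, u_j> / sqrt(<u_j, u_j>), so |<v, e_j>|^2 = <v, u_j>^2 / <u_j, u_j>.
Coefficients: <v, e_1> = 0/sqrt(9), <v, e_2> = -9/sqrt(153), <v, e_3> = 37/sqrt(561).
Square and sum: Σ |<v, e_j>|^2 = 98/33.
Compute ||v||^2 = v·v = 19.
Deficit = 19 − 98/33 = 529/33 ≥ 0, confirming Bessel's inequality. (The deficit equals ||v − Σ <v,e_j> e_j||^2, the squared distance from v to span{e_j}.)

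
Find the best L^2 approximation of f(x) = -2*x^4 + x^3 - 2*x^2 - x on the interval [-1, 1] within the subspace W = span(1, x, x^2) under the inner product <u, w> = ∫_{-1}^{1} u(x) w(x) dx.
g(x) = -26*x^2/7 - 2*x/5 + 6/35

The best approximation g ∈ W is the orthogonal projection of f onto W. Writing g = a_0 + a_1 x + a_2 x^2, the coefficients solve the normal equations G · a = b where
  G_{ij} = <φ_i, φ_j> and b_i = <f, φ_i>, with φ_0 = 1, φ_1 = x, φ_2 = x^2.
G =
  [2, 0, 2/3]
  [0, 2/3, 0]
  [2/3, 0, 2/5],
b = (-32/15, -4/15, -48/35).
Solving gives a_0 = 6/35, a_1 = -2/5, a_2 = -26/7, so
  g(x) = -26*x^2/7 - 2*x/5 + 6/35.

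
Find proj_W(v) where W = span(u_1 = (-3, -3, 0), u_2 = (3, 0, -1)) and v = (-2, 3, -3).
proj_W(v) = (-8/11, 19/11, 9/11)

Set up U = [u_1 | ... | u_2] ∈ R^(3×2). The projector onto W = col(U) is P = U (U^T U)^(-1) U^T.
Compute U^T U =
  [18, -9]
  [-9, 10],
and U^T v = (-3, -3).
Solve U^T U · c = U^T v for the coefficients: c = (-19/33, -9/11). The projection is proj_W(v) = U c.
Check: (v - proj_W(v)) · u_1 = 0  (should be 0).
Check: (v - proj_W(v)) · u_2 = 0  (should be 0).
Result: proj_W(v) = (-8/11, 19/11, 9/11).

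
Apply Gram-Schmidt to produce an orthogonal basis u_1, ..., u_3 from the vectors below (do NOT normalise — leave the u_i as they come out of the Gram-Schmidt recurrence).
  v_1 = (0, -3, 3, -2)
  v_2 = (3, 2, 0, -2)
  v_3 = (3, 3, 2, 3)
Orthogonal basis:
  u_1 = (0, -3, 3, -2)
  u_2 = (3, 19/11, 3/11, -24/11)
  u_3 = (57/37, 69/74, 229/74, 120/37)

Apply the Gram-Schmidt recurrence
  u_1 = v_1
  u_i = v_i − Σ_{j<i} ((v_i · u_j) / (u_j · u_j)) · u_j.

Step by step this gives:
  u_1 = (0, -3, 3, -2)
  u_2 = (3, 19/11, 3/11, -24/11)
  u_3 = (57/37, 69/74, 229/74, 120/37)

Orthogonality check:
  u_2 · u_1 = 0 (should be 0)
  u_3 · u_1 = 0 (should be 0)
  u_3 · u_2 = 0 (should be 0)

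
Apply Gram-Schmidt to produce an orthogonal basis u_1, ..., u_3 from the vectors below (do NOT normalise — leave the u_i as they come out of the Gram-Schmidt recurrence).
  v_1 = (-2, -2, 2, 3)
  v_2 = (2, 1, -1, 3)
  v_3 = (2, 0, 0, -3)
Orthogonal basis:
  u_1 = (-2, -2, 2, 3)
  u_2 = (44/21, 23/21, -23/21, 20/7)
  u_3 = (216/157, -144/157, 144/157, -48/157)

Apply the Gram-Schmidt recurrence
  u_1 = v_1
  u_i = v_i − Σ_{j<i} ((v_i · u_j) / (u_j · u_j)) · u_j.

Step by step this gives:
  u_1 = (-2, -2, 2, 3)
  u_2 = (44/21, 23/21, -23/21, 20/7)
  u_3 = (216/157, -144/157, 144/157, -48/157)

Orthogonality check:
  u_2 · u_1 = 0 (should be 0)
  u_3 · u_1 = 0 (should be 0)
  u_3 · u_2 = 0 (should be 0)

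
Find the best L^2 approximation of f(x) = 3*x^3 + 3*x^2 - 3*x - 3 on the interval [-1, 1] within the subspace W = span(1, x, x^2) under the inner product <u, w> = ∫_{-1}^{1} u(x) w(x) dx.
g(x) = 3*x^2 - 6*x/5 - 3

The best approximation g ∈ W is the orthogonal projection of f onto W. Writing g = a_0 + a_1 x + a_2 x^2, the coefficients solve the normal equations G · a = b where
  G_{ij} = <φ_i, φ_j> and b_i = <f, φ_i>, with φ_0 = 1, φ_1 = x, φ_2 = x^2.
G =
  [2, 0, 2/3]
  [0, 2/3, 0]
  [2/3, 0, 2/5],
b = (-4, -4/5, -4/5).
Solving gives a_0 = -3, a_1 = -6/5, a_2 = 3, so
  g(x) = 3*x^2 - 6*x/5 - 3.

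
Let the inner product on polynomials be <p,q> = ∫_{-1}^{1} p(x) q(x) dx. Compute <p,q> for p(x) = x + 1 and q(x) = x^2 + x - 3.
<p,q> = -14/3

Expand the product: p(x)·q(x) = x^3 + 2*x^2 - 2*x - 3.
∫_{-1}^{1} of each monomial x^k gives [2/(k+1) if k even, 0 if k odd]. Integrating term-by-term (or equivalently evaluating the antiderivative F(x) = x^4/4 + 2*x^3/3 - x^2 - 3*x at the endpoints):
  F(1) − F(−1) = -37/12 − (19/12) = -14/3.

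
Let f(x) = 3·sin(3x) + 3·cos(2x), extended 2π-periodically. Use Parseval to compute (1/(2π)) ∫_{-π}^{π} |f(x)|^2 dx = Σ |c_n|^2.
Σ |c_n|^2 = 9

Expand |f|^2 and use orthogonality of {sin(nx), cos(mx)} on [-π, π]:
  ∫_{-π}^{π} sin(nx)^2 dx = π, ∫ cos(mx)^2 dx = π, and cross terms integrate to 0.
So ∫_{-π}^{π} f(x)^2 dx = 3^2 · π + 3^2 · π = (9 + 9)π.
Divide by 2π: (9 + 9)/2 = 9.
By Parseval, this equals Σ |c_n|^2.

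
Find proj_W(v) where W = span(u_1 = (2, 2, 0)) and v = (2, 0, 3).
proj_W(v) = (1, 1, 0)

Set up U = [u_1 | ... | u_1] ∈ R^(3×1). The projector onto W = col(U) is P = U (U^T U)^(-1) U^T.
Compute U^T U =
  [8],
and U^T v = (4).
Solve U^T U · c = U^T v for the coefficients: c = (1/2). The projection is proj_W(v) = U c.
Check: (v - proj_W(v)) · u_1 = 0  (should be 0).
Result: proj_W(v) = (1, 1, 0).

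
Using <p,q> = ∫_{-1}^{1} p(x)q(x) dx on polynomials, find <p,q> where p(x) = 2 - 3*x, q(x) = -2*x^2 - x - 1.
<p,q> = -14/3

Expand the product: p(x)·q(x) = 6*x^3 - x^2 + x - 2.
∫_{-1}^{1} of each monomial x^k gives [2/(k+1) if k even, 0 if k odd]. Integrating term-by-term (or equivalently evaluating the antiderivative F(x) = 3*x^4/2 - x^3/3 + x^2/2 - 2*x at the endpoints):
  F(1) − F(−1) = -1/3 − (13/3) = -14/3.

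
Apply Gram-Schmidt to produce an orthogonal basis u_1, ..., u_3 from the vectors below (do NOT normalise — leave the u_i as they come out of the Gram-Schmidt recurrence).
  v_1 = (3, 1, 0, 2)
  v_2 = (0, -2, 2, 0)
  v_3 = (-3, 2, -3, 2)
Orthogonal basis:
  u_1 = (3, 1, 0, 2)
  u_2 = (3/7, -13/7, 2, 2/7)
  u_3 = (-16/9, -8/27, -8/27, 76/27)

Apply the Gram-Schmidt recurrence
  u_1 = v_1
  u_i = v_i − Σ_{j<i} ((v_i · u_j) / (u_j · u_j)) · u_j.

Step by step this gives:
  u_1 = (3, 1, 0, 2)
  u_2 = (3/7, -13/7, 2, 2/7)
  u_3 = (-16/9, -8/27, -8/27, 76/27)

Orthogonality check:
  u_2 · u_1 = 0 (should be 0)
  u_3 · u_1 = 0 (should be 0)
  u_3 · u_2 = 0 (should be 0)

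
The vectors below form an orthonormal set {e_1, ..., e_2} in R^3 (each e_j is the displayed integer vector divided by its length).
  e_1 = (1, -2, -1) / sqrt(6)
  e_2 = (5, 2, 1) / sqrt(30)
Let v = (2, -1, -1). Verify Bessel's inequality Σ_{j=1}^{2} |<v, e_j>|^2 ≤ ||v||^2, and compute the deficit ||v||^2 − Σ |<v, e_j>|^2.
Σ |<v, e_j>|^2 = 29/5; ||v||^2 = 6; deficit = 1/5

Write each e_j = u_j / sqrt(<u_j, u_j>) where u_j is the displayed integer vector. Then <v, e_j> = <v, u_j> / sqrt(<u_j, u_j>), so |<v, e_j>|^2 = <v, u_j>^2 / <u_j, u_j>.
Coefficients: <v, e_1> = 5/sqrt(6), <v, e_2> = 7/sqrt(30).
Square and sum: Σ |<v, e_j>|^2 = 29/5.
Compute ||v||^2 = v·v = 6.
Deficit = 6 − 29/5 = 1/5 ≥ 0, confirming Bessel's inequality. (The deficit equals ||v − Σ <v,e_j> e_j||^2, the squared distance from v to span{e_j}.)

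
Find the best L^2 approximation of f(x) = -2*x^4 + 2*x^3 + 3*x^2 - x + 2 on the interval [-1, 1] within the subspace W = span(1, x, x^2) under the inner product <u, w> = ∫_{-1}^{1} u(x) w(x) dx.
g(x) = 9*x^2/7 + x/5 + 76/35

The best approximation g ∈ W is the orthogonal projection of f onto W. Writing g = a_0 + a_1 x + a_2 x^2, the coefficients solve the normal equations G · a = b where
  G_{ij} = <φ_i, φ_j> and b_i = <f, φ_i>, with φ_0 = 1, φ_1 = x, φ_2 = x^2.
G =
  [2, 0, 2/3]
  [0, 2/3, 0]
  [2/3, 0, 2/5],
b = (26/5, 2/15, 206/105).
Solving gives a_0 = 76/35, a_1 = 1/5, a_2 = 9/7, so
  g(x) = 9*x^2/7 + x/5 + 76/35.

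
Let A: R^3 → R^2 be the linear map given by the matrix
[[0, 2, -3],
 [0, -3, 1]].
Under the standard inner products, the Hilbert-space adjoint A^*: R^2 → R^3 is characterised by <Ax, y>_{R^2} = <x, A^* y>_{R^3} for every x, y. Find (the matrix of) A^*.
A^* = A^T =
[[0, 0],
 [2, -3],
 [-3, 1]]

For real matrices with standard dot products, the defining identity <Ax, y> = <x, A^* y> gives (Ax)^T y = x^T (A^*) y, i.e. x^T A^T y = x^T (A^*) y. Since this holds for all x, y, we must have A^* = A^T. Therefore
A^* =
[[0, 0],
 [2, -3],
 [-3, 1]].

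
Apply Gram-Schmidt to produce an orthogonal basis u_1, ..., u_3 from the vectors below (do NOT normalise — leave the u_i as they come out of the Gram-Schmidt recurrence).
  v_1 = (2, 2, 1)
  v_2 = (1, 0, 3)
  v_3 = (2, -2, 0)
Orthogonal basis:
  u_1 = (2, 2, 1)
  u_2 = (-1/9, -10/9, 22/9)
  u_3 = (132/65, -22/13, -44/65)

Apply the Gram-Schmidt recurrence
  u_1 = v_1
  u_i = v_i − Σ_{j<i} ((v_i · u_j) / (u_j · u_j)) · u_j.

Step by step this gives:
  u_1 = (2, 2, 1)
  u_2 = (-1/9, -10/9, 22/9)
  u_3 = (132/65, -22/13, -44/65)

Orthogonality check:
  u_2 · u_1 = 0 (should be 0)
  u_3 · u_1 = 0 (should be 0)
  u_3 · u_2 = 0 (should be 0)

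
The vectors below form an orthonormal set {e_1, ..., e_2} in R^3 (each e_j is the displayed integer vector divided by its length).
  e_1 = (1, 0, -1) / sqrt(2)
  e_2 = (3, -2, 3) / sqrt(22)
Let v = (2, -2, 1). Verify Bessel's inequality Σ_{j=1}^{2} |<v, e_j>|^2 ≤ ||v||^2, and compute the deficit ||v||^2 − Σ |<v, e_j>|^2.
Σ |<v, e_j>|^2 = 90/11; ||v||^2 = 9; deficit = 9/11

Write each e_j = u_j / sqrt(<u_j, u_j>) where u_j is the displayed integer vector. Then <v, e_j> = <v, u_j> / sqrt(<u_j, u_j>), so |<v, e_j>|^2 = <v, u_j>^2 / <u_j, u_j>.
Coefficients: <v, e_1> = 1/sqrt(2), <v, e_2> = 13/sqrt(22).
Square and sum: Σ |<v, e_j>|^2 = 90/11.
Compute ||v||^2 = v·v = 9.
Deficit = 9 − 90/11 = 9/11 ≥ 0, confirming Bessel's inequality. (The deficit equals ||v − Σ <v,e_j> e_j||^2, the squared distance from v to span{e_j}.)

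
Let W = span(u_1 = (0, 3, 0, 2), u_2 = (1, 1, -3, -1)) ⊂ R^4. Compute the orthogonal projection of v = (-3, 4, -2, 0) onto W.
proj_W(v) = (79/155, 98/31, -237/155, 39/31)

Set up U = [u_1 | ... | u_2] ∈ R^(4×2). The projector onto W = col(U) is P = U (U^T U)^(-1) U^T.
Compute U^T U =
  [13, 1]
  [1, 12],
and U^T v = (12, 7).
Solve U^T U · c = U^T v for the coefficients: c = (137/155, 79/155). The projection is proj_W(v) = U c.
Check: (v - proj_W(v)) · u_1 = 0  (should be 0).
Check: (v - proj_W(v)) · u_2 = 0  (should be 0).
Result: proj_W(v) = (79/155, 98/31, -237/155, 39/31).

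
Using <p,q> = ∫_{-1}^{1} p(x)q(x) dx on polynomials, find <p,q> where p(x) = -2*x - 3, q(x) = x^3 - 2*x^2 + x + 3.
<p,q> = -242/15

Expand the product: p(x)·q(x) = -2*x^4 + x^3 + 4*x^2 - 9*x - 9.
∫_{-1}^{1} of each monomial x^k gives [2/(k+1) if k even, 0 if k odd]. Integrating term-by-term (or equivalently evaluating the antiderivative F(x) = -2*x^5/5 + x^4/4 + 4*x^3/3 - 9*x^2/2 - 9*x at the endpoints):
  F(1) − F(−1) = -739/60 − (229/60) = -242/15.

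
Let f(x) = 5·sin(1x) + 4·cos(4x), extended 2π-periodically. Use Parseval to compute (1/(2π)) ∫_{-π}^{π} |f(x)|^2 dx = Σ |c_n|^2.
Σ |c_n|^2 = 41/2

Expand |f|^2 and use orthogonality of {sin(nx), cos(mx)} on [-π, π]:
  ∫_{-π}^{π} sin(nx)^2 dx = π, ∫ cos(mx)^2 dx = π, and cross terms integrate to 0.
So ∫_{-π}^{π} f(x)^2 dx = 5^2 · π + 4^2 · π = (25 + 16)π.
Divide by 2π: (25 + 16)/2 = 41/2.
By Parseval, this equals Σ |c_n|^2.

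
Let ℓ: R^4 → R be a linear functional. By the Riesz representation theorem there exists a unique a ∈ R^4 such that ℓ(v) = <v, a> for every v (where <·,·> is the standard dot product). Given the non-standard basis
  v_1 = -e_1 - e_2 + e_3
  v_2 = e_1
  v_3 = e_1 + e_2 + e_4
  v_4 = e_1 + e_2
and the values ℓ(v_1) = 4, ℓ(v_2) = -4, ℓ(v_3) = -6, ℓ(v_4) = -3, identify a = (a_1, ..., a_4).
a = (-4, 1, 1, -3)

Write a = (a_1, ..., a_4) in the standard basis. For each basis vector v_i, ℓ(v_i) = <v_i, a> is a linear equation in the a_j's. Collect the n equations into a matrix system V a = ℓ, where row i of V is v_i (expressed in the standard basis). Since V is invertible (lower-triangular with 1s on the diagonal, up to permutation), solve by back-substitution:
  V =
[[-1, -1, 1, 0],
 [1, 0, 0, 0],
 [1, 1, 0, 1],
 [1, 1, 0, 0]]
  V a = (4, -4, -6, -3)
Solving gives a = (-4, 1, 1, -3).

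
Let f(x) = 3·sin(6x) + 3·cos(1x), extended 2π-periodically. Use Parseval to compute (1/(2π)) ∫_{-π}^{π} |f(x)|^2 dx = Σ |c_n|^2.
Σ |c_n|^2 = 9

Expand |f|^2 and use orthogonality of {sin(nx), cos(mx)} on [-π, π]:
  ∫_{-π}^{π} sin(nx)^2 dx = π, ∫ cos(mx)^2 dx = π, and cross terms integrate to 0.
So ∫_{-π}^{π} f(x)^2 dx = 3^2 · π + 3^2 · π = (9 + 9)π.
Divide by 2π: (9 + 9)/2 = 9.
By Parseval, this equals Σ |c_n|^2.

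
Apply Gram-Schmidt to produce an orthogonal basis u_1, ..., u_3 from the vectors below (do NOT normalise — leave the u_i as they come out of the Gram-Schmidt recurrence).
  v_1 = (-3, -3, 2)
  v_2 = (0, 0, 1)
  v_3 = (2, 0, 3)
Orthogonal basis:
  u_1 = (-3, -3, 2)
  u_2 = (3/11, 3/11, 9/11)
  u_3 = (1, -1, 0)

Apply the Gram-Schmidt recurrence
  u_1 = v_1
  u_i = v_i − Σ_{j<i} ((v_i · u_j) / (u_j · u_j)) · u_j.

Step by step this gives:
  u_1 = (-3, -3, 2)
  u_2 = (3/11, 3/11, 9/11)
  u_3 = (1, -1, 0)

Orthogonality check:
  u_2 · u_1 = 0 (should be 0)
  u_3 · u_1 = 0 (should be 0)
  u_3 · u_2 = 0 (should be 0)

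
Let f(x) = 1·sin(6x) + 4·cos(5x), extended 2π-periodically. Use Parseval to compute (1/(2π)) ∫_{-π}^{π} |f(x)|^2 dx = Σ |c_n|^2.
Σ |c_n|^2 = 17/2

Expand |f|^2 and use orthogonality of {sin(nx), cos(mx)} on [-π, π]:
  ∫_{-π}^{π} sin(nx)^2 dx = π, ∫ cos(mx)^2 dx = π, and cross terms integrate to 0.
So ∫_{-π}^{π} f(x)^2 dx = 1^2 · π + 4^2 · π = (1 + 16)π.
Divide by 2π: (1 + 16)/2 = 17/2.
By Parseval, this equals Σ |c_n|^2.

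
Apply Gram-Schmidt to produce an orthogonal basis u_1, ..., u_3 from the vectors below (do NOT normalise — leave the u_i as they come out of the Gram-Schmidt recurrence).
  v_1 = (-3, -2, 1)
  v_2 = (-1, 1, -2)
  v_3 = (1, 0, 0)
Orthogonal basis:
  u_1 = (-3, -2, 1)
  u_2 = (-17/14, 6/7, -27/14)
  u_3 = (9/83, -21/83, -15/83)

Apply the Gram-Schmidt recurrence
  u_1 = v_1
  u_i = v_i − Σ_{j<i} ((v_i · u_j) / (u_j · u_j)) · u_j.

Step by step this gives:
  u_1 = (-3, -2, 1)
  u_2 = (-17/14, 6/7, -27/14)
  u_3 = (9/83, -21/83, -15/83)

Orthogonality check:
  u_2 · u_1 = 0 (should be 0)
  u_3 · u_1 = 0 (should be 0)
  u_3 · u_2 = 0 (should be 0)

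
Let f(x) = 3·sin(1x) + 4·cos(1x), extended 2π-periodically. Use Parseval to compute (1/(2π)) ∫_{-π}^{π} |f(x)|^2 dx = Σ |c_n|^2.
Σ |c_n|^2 = 25/2

Expand |f|^2 and use orthogonality of {sin(nx), cos(mx)} on [-π, π]:
  ∫_{-π}^{π} sin(nx)^2 dx = π, ∫ cos(mx)^2 dx = π, and cross terms integrate to 0.
So ∫_{-π}^{π} f(x)^2 dx = 3^2 · π + 4^2 · π = (9 + 16)π.
Divide by 2π: (9 + 16)/2 = 25/2.
By Parseval, this equals Σ |c_n|^2.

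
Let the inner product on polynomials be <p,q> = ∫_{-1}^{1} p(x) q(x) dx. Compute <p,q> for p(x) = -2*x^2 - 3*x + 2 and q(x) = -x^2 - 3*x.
<p,q> = 82/15

Expand the product: p(x)·q(x) = 2*x^4 + 9*x^3 + 7*x^2 - 6*x.
∫_{-1}^{1} of each monomial x^k gives [2/(k+1) if k even, 0 if k odd]. Integrating term-by-term (or equivalently evaluating the antiderivative F(x) = 2*x^5/5 + 9*x^4/4 + 7*x^3/3 - 3*x^2 at the endpoints):
  F(1) − F(−1) = 119/60 − (-209/60) = 82/15.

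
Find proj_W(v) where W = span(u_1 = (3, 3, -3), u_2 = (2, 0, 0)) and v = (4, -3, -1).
proj_W(v) = (4, -1, 1)

Set up U = [u_1 | ... | u_2] ∈ R^(3×2). The projector onto W = col(U) is P = U (U^T U)^(-1) U^T.
Compute U^T U =
  [27, 6]
  [6, 4],
and U^T v = (6, 8).
Solve U^T U · c = U^T v for the coefficients: c = (-1/3, 5/2). The projection is proj_W(v) = U c.
Check: (v - proj_W(v)) · u_1 = 0  (should be 0).
Check: (v - proj_W(v)) · u_2 = 0  (should be 0).
Result: proj_W(v) = (4, -1, 1).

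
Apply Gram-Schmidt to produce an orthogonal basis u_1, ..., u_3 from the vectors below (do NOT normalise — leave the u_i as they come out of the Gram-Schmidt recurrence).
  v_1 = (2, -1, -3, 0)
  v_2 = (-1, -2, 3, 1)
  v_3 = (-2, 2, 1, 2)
Orthogonal basis:
  u_1 = (2, -1, -3, 0)
  u_2 = (2/7, -37/14, 15/14, 1)
  u_3 = (-27/43, 24/43, -26/43, 99/43)

Apply the Gram-Schmidt recurrence
  u_1 = v_1
  u_i = v_i − Σ_{j<i} ((v_i · u_j) / (u_j · u_j)) · u_j.

Step by step this gives:
  u_1 = (2, -1, -3, 0)
  u_2 = (2/7, -37/14, 15/14, 1)
  u_3 = (-27/43, 24/43, -26/43, 99/43)

Orthogonality check:
  u_2 · u_1 = 0 (should be 0)
  u_3 · u_1 = 0 (should be 0)
  u_3 · u_2 = 0 (should be 0)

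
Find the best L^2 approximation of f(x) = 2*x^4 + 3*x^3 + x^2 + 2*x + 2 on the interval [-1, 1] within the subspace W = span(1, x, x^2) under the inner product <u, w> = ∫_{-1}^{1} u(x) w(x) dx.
g(x) = 19*x^2/7 + 19*x/5 + 64/35

The best approximation g ∈ W is the orthogonal projection of f onto W. Writing g = a_0 + a_1 x + a_2 x^2, the coefficients solve the normal equations G · a = b where
  G_{ij} = <φ_i, φ_j> and b_i = <f, φ_i>, with φ_0 = 1, φ_1 = x, φ_2 = x^2.
G =
  [2, 0, 2/3]
  [0, 2/3, 0]
  [2/3, 0, 2/5],
b = (82/15, 38/15, 242/105).
Solving gives a_0 = 64/35, a_1 = 19/5, a_2 = 19/7, so
  g(x) = 19*x^2/7 + 19*x/5 + 64/35.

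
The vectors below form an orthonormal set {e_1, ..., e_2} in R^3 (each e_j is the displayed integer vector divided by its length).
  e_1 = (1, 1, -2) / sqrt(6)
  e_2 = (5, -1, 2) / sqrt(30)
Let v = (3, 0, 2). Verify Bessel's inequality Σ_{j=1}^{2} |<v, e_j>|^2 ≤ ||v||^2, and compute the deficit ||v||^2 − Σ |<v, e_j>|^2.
Σ |<v, e_j>|^2 = 61/5; ||v||^2 = 13; deficit = 4/5

Write each e_j = u_j / sqrt(<u_j, u_j>) where u_j is the displayed integer vector. Then <v, e_j> = <v, u_j> / sqrt(<u_j, u_j>), so |<v, e_j>|^2 = <v, u_j>^2 / <u_j, u_j>.
Coefficients: <v, e_1> = -1/sqrt(6), <v, e_2> = 19/sqrt(30).
Square and sum: Σ |<v, e_j>|^2 = 61/5.
Compute ||v||^2 = v·v = 13.
Deficit = 13 − 61/5 = 4/5 ≥ 0, confirming Bessel's inequality. (The deficit equals ||v − Σ <v,e_j> e_j||^2, the squared distance from v to span{e_j}.)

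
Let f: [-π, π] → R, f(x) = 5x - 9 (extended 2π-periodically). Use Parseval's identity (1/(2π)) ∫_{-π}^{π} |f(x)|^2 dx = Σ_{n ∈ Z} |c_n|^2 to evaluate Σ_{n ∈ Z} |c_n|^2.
Σ |c_n|^2 = 25π^2/3 + 81

Expand and integrate term by term over [-π, π]:
  ∫ (5x)^2 dx = 25·(2π^3/3); ∫ 2·5·(-9)·x dx = 0 (odd integrand); ∫ (-9)^2 dx = 81·2π.
So (1/(2π)) ∫_{-π}^{π} (5x - 9)^2 dx = 25π^2/3 + 81 = 25π^2/3 + 81.
Parseval ⇒ Σ |c_n|^2 = 25π^2/3 + 81.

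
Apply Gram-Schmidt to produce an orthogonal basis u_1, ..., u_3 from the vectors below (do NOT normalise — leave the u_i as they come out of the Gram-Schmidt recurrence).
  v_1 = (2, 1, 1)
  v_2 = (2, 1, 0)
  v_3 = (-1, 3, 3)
Orthogonal basis:
  u_1 = (2, 1, 1)
  u_2 = (1/3, 1/6, -5/6)
  u_3 = (-7/5, 14/5, 0)

Apply the Gram-Schmidt recurrence
  u_1 = v_1
  u_i = v_i − Σ_{j<i} ((v_i · u_j) / (u_j · u_j)) · u_j.

Step by step this gives:
  u_1 = (2, 1, 1)
  u_2 = (1/3, 1/6, -5/6)
  u_3 = (-7/5, 14/5, 0)

Orthogonality check:
  u_2 · u_1 = 0 (should be 0)
  u_3 · u_1 = 0 (should be 0)
  u_3 · u_2 = 0 (should be 0)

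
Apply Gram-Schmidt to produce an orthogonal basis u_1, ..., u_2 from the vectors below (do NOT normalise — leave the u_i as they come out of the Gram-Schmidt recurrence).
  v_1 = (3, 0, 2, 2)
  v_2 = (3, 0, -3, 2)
Orthogonal basis:
  u_1 = (3, 0, 2, 2)
  u_2 = (30/17, 0, -65/17, 20/17)

Apply the Gram-Schmidt recurrence
  u_1 = v_1
  u_i = v_i − Σ_{j<i} ((v_i · u_j) / (u_j · u_j)) · u_j.

Step by step this gives:
  u_1 = (3, 0, 2, 2)
  u_2 = (30/17, 0, -65/17, 20/17)

Orthogonality check:
  u_2 · u_1 = 0 (should be 0)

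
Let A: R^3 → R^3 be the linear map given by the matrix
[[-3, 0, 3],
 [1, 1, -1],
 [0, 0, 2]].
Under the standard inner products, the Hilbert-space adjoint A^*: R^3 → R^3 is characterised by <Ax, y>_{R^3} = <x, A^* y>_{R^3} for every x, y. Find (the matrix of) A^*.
A^* = A^T =
[[-3, 1, 0],
 [0, 1, 0],
 [3, -1, 2]]

For real matrices with standard dot products, the defining identity <Ax, y> = <x, A^* y> gives (Ax)^T y = x^T (A^*) y, i.e. x^T A^T y = x^T (A^*) y. Since this holds for all x, y, we must have A^* = A^T. Therefore
A^* =
[[-3, 1, 0],
 [0, 1, 0],
 [3, -1, 2]].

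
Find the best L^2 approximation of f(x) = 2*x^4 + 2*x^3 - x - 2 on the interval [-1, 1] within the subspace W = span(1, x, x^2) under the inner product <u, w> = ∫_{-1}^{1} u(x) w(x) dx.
g(x) = 12*x^2/7 + x/5 - 76/35

The best approximation g ∈ W is the orthogonal projection of f onto W. Writing g = a_0 + a_1 x + a_2 x^2, the coefficients solve the normal equations G · a = b where
  G_{ij} = <φ_i, φ_j> and b_i = <f, φ_i>, with φ_0 = 1, φ_1 = x, φ_2 = x^2.
G =
  [2, 0, 2/3]
  [0, 2/3, 0]
  [2/3, 0, 2/5],
b = (-16/5, 2/15, -16/21).
Solving gives a_0 = -76/35, a_1 = 1/5, a_2 = 12/7, so
  g(x) = 12*x^2/7 + x/5 - 76/35.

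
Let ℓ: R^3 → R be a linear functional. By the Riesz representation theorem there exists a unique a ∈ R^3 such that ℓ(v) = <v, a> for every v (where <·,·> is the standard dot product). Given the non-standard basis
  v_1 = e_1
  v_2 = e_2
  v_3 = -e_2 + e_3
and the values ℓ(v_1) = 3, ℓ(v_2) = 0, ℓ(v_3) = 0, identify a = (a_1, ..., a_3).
a = (3, 0, 0)

Write a = (a_1, ..., a_3) in the standard basis. For each basis vector v_i, ℓ(v_i) = <v_i, a> is a linear equation in the a_j's. Collect the n equations into a matrix system V a = ℓ, where row i of V is v_i (expressed in the standard basis). Since V is invertible (lower-triangular with 1s on the diagonal, up to permutation), solve by back-substitution:
  V =
[[1, 0, 0],
 [0, 1, 0],
 [0, -1, 1]]
  V a = (3, 0, 0)
Solving gives a = (3, 0, 0).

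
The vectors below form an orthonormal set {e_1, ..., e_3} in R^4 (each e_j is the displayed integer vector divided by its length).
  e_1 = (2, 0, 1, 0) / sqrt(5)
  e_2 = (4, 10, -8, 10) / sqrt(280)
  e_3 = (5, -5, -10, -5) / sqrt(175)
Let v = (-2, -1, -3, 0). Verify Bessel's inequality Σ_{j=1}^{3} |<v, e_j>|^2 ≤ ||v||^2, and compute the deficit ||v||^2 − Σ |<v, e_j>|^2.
Σ |<v, e_j>|^2 = 27/2; ||v||^2 = 14; deficit = 1/2

Write each e_j = u_j / sqrt(<u_j, u_j>) where u_j is the displayed integer vector. Then <v, e_j> = <v, u_j> / sqrt(<u_j, u_j>), so |<v, e_j>|^2 = <v, u_j>^2 / <u_j, u_j>.
Coefficients: <v, e_1> = -7/sqrt(5), <v, e_2> = 6/sqrt(280), <v, e_3> = 25/sqrt(175).
Square and sum: Σ |<v, e_j>|^2 = 27/2.
Compute ||v||^2 = v·v = 14.
Deficit = 14 − 27/2 = 1/2 ≥ 0, confirming Bessel's inequality. (The deficit equals ||v − Σ <v,e_j> e_j||^2, the squared distance from v to span{e_j}.)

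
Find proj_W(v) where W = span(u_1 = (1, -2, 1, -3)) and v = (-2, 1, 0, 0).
proj_W(v) = (-4/15, 8/15, -4/15, 4/5)

Set up U = [u_1 | ... | u_1] ∈ R^(4×1). The projector onto W = col(U) is P = U (U^T U)^(-1) U^T.
Compute U^T U =
  [15],
and U^T v = (-4).
Solve U^T U · c = U^T v for the coefficients: c = (-4/15). The projection is proj_W(v) = U c.
Check: (v - proj_W(v)) · u_1 = 0  (should be 0).
Result: proj_W(v) = (-4/15, 8/15, -4/15, 4/5).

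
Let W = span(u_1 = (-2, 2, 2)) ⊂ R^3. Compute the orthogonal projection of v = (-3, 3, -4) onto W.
proj_W(v) = (-2/3, 2/3, 2/3)

Set up U = [u_1 | ... | u_1] ∈ R^(3×1). The projector onto W = col(U) is P = U (U^T U)^(-1) U^T.
Compute U^T U =
  [12],
and U^T v = (4).
Solve U^T U · c = U^T v for the coefficients: c = (1/3). The projection is proj_W(v) = U c.
Check: (v - proj_W(v)) · u_1 = 0  (should be 0).
Result: proj_W(v) = (-2/3, 2/3, 2/3).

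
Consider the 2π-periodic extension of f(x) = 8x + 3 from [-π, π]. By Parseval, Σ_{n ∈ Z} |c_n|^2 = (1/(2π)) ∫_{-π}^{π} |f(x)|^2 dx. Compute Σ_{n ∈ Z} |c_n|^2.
Σ |c_n|^2 = 64π^2/3 + 9

Expand and integrate term by term over [-π, π]:
  ∫ (8x)^2 dx = 64·(2π^3/3); ∫ 2·8·(3)·x dx = 0 (odd integrand); ∫ 3^2 dx = 9·2π.
So (1/(2π)) ∫_{-π}^{π} (8x + 3)^2 dx = 64π^2/3 + 9 = 64π^2/3 + 9.
Parseval ⇒ Σ |c_n|^2 = 64π^2/3 + 9.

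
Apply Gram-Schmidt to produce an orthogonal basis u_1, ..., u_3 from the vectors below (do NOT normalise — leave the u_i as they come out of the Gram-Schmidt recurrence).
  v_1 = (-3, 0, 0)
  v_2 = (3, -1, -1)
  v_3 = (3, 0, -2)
Orthogonal basis:
  u_1 = (-3, 0, 0)
  u_2 = (0, -1, -1)
  u_3 = (0, 1, -1)

Apply the Gram-Schmidt recurrence
  u_1 = v_1
  u_i = v_i − Σ_{j<i} ((v_i · u_j) / (u_j · u_j)) · u_j.

Step by step this gives:
  u_1 = (-3, 0, 0)
  u_2 = (0, -1, -1)
  u_3 = (0, 1, -1)

Orthogonality check:
  u_2 · u_1 = 0 (should be 0)
  u_3 · u_1 = 0 (should be 0)
  u_3 · u_2 = 0 (should be 0)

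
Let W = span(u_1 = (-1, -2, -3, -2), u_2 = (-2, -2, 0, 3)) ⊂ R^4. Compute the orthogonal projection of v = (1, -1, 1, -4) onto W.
proj_W(v) = (55/51, 38/51, -1, -142/51)

Set up U = [u_1 | ... | u_2] ∈ R^(4×2). The projector onto W = col(U) is P = U (U^T U)^(-1) U^T.
Compute U^T U =
  [18, 0]
  [0, 17],
and U^T v = (6, -12).
Solve U^T U · c = U^T v for the coefficients: c = (1/3, -12/17). The projection is proj_W(v) = U c.
Check: (v - proj_W(v)) · u_1 = 0  (should be 0).
Check: (v - proj_W(v)) · u_2 = 0  (should be 0).
Result: proj_W(v) = (55/51, 38/51, -1, -142/51).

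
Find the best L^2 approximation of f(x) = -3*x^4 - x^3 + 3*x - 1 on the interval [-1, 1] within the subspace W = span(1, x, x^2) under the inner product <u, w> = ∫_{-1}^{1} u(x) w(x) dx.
g(x) = -18*x^2/7 + 12*x/5 - 26/35

The best approximation g ∈ W is the orthogonal projection of f onto W. Writing g = a_0 + a_1 x + a_2 x^2, the coefficients solve the normal equations G · a = b where
  G_{ij} = <φ_i, φ_j> and b_i = <f, φ_i>, with φ_0 = 1, φ_1 = x, φ_2 = x^2.
G =
  [2, 0, 2/3]
  [0, 2/3, 0]
  [2/3, 0, 2/5],
b = (-16/5, 8/5, -32/21).
Solving gives a_0 = -26/35, a_1 = 12/5, a_2 = -18/7, so
  g(x) = -18*x^2/7 + 12*x/5 - 26/35.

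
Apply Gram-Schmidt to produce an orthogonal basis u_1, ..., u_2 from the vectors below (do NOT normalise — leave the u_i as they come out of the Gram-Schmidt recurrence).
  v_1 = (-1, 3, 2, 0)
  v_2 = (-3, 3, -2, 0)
Orthogonal basis:
  u_1 = (-1, 3, 2, 0)
  u_2 = (-17/7, 9/7, -22/7, 0)

Apply the Gram-Schmidt recurrence
  u_1 = v_1
  u_i = v_i − Σ_{j<i} ((v_i · u_j) / (u_j · u_j)) · u_j.

Step by step this gives:
  u_1 = (-1, 3, 2, 0)
  u_2 = (-17/7, 9/7, -22/7, 0)

Orthogonality check:
  u_2 · u_1 = 0 (should be 0)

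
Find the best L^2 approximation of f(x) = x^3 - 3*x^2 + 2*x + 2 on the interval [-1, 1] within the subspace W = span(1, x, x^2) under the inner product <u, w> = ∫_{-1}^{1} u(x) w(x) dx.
g(x) = -3*x^2 + 13*x/5 + 2

The best approximation g ∈ W is the orthogonal projection of f onto W. Writing g = a_0 + a_1 x + a_2 x^2, the coefficients solve the normal equations G · a = b where
  G_{ij} = <φ_i, φ_j> and b_i = <f, φ_i>, with φ_0 = 1, φ_1 = x, φ_2 = x^2.
G =
  [2, 0, 2/3]
  [0, 2/3, 0]
  [2/3, 0, 2/5],
b = (2, 26/15, 2/15).
Solving gives a_0 = 2, a_1 = 13/5, a_2 = -3, so
  g(x) = -3*x^2 + 13*x/5 + 2.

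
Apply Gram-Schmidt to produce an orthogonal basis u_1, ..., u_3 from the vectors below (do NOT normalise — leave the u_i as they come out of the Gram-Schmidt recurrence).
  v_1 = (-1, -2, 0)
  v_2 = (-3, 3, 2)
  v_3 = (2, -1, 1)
Orthogonal basis:
  u_1 = (-1, -2, 0)
  u_2 = (-18/5, 9/5, 2)
  u_3 = (76/101, -38/101, 171/101)

Apply the Gram-Schmidt recurrence
  u_1 = v_1
  u_i = v_i − Σ_{j<i} ((v_i · u_j) / (u_j · u_j)) · u_j.

Step by step this gives:
  u_1 = (-1, -2, 0)
  u_2 = (-18/5, 9/5, 2)
  u_3 = (76/101, -38/101, 171/101)

Orthogonality check:
  u_2 · u_1 = 0 (should be 0)
  u_3 · u_1 = 0 (should be 0)
  u_3 · u_2 = 0 (should be 0)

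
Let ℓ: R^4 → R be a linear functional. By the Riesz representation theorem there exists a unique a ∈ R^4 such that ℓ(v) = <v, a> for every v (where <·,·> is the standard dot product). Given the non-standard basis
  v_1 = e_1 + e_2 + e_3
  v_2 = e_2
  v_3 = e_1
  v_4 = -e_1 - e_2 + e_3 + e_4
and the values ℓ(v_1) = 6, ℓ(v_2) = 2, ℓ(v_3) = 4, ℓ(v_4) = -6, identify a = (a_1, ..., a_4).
a = (4, 2, 0, 0)

Write a = (a_1, ..., a_4) in the standard basis. For each basis vector v_i, ℓ(v_i) = <v_i, a> is a linear equation in the a_j's. Collect the n equations into a matrix system V a = ℓ, where row i of V is v_i (expressed in the standard basis). Since V is invertible (lower-triangular with 1s on the diagonal, up to permutation), solve by back-substitution:
  V =
[[1, 1, 1, 0],
 [0, 1, 0, 0],
 [1, 0, 0, 0],
 [-1, -1, 1, 1]]
  V a = (6, 2, 4, -6)
Solving gives a = (4, 2, 0, 0).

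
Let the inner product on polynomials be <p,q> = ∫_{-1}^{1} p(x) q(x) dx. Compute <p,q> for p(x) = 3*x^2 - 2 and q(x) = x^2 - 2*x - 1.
<p,q> = 28/15

Expand the product: p(x)·q(x) = 3*x^4 - 6*x^3 - 5*x^2 + 4*x + 2.
∫_{-1}^{1} of each monomial x^k gives [2/(k+1) if k even, 0 if k odd]. Integrating term-by-term (or equivalently evaluating the antiderivative F(x) = 3*x^5/5 - 3*x^4/2 - 5*x^3/3 + 2*x^2 + 2*x at the endpoints):
  F(1) − F(−1) = 43/30 − (-13/30) = 28/15.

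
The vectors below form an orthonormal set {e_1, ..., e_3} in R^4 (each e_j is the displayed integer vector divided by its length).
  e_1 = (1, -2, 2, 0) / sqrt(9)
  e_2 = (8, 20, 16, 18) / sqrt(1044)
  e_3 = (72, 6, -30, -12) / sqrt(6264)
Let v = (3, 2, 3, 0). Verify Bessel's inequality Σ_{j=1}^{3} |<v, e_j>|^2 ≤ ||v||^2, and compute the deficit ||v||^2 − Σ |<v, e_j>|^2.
Σ |<v, e_j>|^2 = 107/6; ||v||^2 = 22; deficit = 25/6

Write each e_j = u_j / sqrt(<u_j, u_j>) where u_j is the displayed integer vector. Then <v, e_j> = <v, u_j> / sqrt(<u_j, u_j>), so |<v, e_j>|^2 = <v, u_j>^2 / <u_j, u_j>.
Coefficients: <v, e_1> = 5/sqrt(9), <v, e_2> = 112/sqrt(1044), <v, e_3> = 138/sqrt(6264).
Square and sum: Σ |<v, e_j>|^2 = 107/6.
Compute ||v||^2 = v·v = 22.
Deficit = 22 − 107/6 = 25/6 ≥ 0, confirming Bessel's inequality. (The deficit equals ||v − Σ <v,e_j> e_j||^2, the squared distance from v to span{e_j}.)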